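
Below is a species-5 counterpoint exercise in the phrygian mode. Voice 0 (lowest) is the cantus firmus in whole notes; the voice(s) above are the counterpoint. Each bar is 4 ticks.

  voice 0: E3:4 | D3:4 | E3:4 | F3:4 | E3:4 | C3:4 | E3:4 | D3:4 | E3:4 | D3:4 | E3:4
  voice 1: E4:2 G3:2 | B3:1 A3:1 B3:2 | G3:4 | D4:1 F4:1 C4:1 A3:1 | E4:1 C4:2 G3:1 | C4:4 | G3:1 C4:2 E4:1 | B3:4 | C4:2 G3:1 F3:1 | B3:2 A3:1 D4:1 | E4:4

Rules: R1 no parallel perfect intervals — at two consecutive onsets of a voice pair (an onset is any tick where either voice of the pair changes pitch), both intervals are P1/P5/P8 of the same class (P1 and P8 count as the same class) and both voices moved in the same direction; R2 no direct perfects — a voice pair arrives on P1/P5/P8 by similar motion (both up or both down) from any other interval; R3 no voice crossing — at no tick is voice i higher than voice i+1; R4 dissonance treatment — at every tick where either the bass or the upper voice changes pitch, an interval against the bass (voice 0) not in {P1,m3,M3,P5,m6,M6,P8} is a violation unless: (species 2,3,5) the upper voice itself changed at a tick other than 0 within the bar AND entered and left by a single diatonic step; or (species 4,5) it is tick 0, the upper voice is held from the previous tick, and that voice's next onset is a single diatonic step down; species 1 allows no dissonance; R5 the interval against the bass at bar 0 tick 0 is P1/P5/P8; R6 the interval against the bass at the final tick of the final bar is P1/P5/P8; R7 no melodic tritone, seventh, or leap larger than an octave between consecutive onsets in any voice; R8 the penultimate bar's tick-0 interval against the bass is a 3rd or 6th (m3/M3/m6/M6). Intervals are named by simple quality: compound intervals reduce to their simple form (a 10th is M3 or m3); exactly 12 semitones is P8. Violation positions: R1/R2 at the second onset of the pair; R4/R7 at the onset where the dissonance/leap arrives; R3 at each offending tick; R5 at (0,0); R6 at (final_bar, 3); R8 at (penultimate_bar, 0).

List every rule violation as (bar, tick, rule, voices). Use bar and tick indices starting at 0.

bar 0: v0=E3 v1=E4 downbeat P8
bar 1: v0=D3 v1=B3 downbeat M6
bar 2: v0=E3 v1=G3 downbeat m3
bar 3: v0=F3 v1=D4 downbeat M6
bar 4: v0=E3 v1=E4 downbeat P8
bar 5: v0=C3 v1=C4 downbeat P8
bar 6: v0=E3 v1=G3 downbeat m3
bar 7: v0=D3 v1=B3 downbeat M6
bar 8: v0=E3 v1=C4 downbeat m6
bar 9: v0=D3 v1=B3 downbeat M6
bar 10: v0=E3 v1=E4 downbeat P8
  -> R4 @ bar 8 tick 3 v(0, 1): E3/F3 m2 untreated
  -> R7 @ bar 9 tick 0 v(1,): F3->B3 leap 6st
  -> R1 @ bar 10 tick 0 v(0, 1): D3/D4 P8 -> E3/E4 P8 similar

(8, 3, R4, (0, 1))
(9, 0, R7, (1,))
(10, 0, R1, (0, 1))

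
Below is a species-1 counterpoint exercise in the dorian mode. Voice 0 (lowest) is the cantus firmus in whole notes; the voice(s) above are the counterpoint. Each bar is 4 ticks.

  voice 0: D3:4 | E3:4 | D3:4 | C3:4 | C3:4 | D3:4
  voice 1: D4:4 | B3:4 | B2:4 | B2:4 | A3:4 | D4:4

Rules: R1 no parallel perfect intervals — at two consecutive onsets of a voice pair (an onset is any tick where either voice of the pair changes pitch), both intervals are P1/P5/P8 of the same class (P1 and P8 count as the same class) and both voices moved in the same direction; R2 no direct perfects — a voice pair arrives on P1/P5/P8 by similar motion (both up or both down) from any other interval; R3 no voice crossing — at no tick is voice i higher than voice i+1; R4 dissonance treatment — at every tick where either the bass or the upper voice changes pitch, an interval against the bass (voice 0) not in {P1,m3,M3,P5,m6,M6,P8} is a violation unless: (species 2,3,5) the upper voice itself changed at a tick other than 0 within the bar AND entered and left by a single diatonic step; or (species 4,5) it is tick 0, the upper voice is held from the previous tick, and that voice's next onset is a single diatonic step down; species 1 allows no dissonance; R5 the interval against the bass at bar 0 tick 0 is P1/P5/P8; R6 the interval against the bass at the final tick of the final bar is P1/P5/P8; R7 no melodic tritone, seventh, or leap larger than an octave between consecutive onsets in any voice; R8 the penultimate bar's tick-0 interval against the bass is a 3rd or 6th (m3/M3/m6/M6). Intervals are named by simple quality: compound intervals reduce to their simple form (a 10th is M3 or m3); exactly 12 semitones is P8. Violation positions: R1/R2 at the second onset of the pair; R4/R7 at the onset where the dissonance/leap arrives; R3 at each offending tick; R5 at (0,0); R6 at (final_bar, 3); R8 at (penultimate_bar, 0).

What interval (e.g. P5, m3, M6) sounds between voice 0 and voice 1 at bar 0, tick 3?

P8

voice 0=D3 voice 1=D4 -> P8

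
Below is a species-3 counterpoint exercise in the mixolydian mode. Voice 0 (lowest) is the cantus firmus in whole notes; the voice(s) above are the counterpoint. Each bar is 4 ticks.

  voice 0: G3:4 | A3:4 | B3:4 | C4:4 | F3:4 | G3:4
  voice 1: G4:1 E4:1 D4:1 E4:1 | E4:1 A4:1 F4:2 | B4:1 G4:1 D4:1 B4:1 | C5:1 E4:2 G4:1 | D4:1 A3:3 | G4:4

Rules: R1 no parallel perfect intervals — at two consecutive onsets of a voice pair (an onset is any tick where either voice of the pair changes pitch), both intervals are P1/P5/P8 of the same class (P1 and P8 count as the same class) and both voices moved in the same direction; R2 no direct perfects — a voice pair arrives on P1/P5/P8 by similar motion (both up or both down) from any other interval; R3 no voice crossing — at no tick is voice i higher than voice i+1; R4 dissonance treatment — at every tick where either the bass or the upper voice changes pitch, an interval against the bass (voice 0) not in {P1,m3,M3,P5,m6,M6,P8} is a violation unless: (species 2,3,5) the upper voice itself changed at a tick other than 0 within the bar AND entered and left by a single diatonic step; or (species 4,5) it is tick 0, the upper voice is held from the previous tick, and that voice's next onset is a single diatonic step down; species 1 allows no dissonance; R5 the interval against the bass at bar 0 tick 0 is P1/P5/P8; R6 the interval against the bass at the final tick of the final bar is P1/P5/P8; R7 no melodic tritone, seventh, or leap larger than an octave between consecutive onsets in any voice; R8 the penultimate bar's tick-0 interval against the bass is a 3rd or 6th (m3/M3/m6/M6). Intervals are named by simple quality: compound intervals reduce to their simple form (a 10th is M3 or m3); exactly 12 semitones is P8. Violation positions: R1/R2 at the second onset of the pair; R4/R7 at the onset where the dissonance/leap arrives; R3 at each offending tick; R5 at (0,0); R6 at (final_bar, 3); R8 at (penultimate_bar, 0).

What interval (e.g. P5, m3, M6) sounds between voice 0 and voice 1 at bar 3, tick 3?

voice 0=C4 voice 1=G4 -> P5

P5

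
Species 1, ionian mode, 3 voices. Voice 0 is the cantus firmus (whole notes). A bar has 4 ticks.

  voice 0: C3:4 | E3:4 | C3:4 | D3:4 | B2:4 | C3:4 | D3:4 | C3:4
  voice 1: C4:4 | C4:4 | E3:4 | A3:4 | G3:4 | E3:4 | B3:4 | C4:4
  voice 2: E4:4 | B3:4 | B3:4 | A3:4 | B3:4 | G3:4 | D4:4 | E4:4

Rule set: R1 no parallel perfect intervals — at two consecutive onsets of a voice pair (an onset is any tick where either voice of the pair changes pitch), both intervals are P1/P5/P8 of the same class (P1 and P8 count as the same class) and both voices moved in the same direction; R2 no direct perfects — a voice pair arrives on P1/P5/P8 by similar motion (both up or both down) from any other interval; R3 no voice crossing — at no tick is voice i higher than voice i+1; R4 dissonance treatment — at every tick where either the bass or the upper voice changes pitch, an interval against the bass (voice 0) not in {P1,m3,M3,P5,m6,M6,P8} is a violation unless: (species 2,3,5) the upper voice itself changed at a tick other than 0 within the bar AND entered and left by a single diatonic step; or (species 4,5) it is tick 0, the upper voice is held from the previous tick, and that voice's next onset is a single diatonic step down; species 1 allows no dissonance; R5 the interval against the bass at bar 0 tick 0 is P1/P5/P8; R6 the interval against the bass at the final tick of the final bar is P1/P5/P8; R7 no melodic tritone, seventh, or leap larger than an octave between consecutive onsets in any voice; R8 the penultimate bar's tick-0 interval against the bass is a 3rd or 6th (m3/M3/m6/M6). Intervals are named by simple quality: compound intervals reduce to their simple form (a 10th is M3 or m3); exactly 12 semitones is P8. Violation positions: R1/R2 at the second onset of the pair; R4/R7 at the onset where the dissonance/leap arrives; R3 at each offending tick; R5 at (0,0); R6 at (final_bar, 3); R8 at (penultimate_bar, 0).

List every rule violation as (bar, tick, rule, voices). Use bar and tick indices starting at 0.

(0, 0, R5, (0, 2))
(1, 0, R3, (1, 2))
(1, 1, R3, (1, 2))
(1, 2, R3, (1, 2))
(1, 3, R3, (1, 2))
(2, 0, R4, (0, 2))
(3, 0, R2, (0, 1))
(6, 0, R2, (0, 2))
(6, 0, R8, (0, 2))
(7, 3, R6, (0, 2))

bar 0: v0=C3 v1=C4 v2=E4 downbeat M3
bar 1: v0=E3 v1=C4 v2=B3 downbeat P5
bar 2: v0=C3 v1=E3 v2=B3 downbeat M7
bar 3: v0=D3 v1=A3 v2=A3 downbeat P5
bar 4: v0=B2 v1=G3 v2=B3 downbeat P8
bar 5: v0=C3 v1=E3 v2=G3 downbeat P5
bar 6: v0=D3 v1=B3 v2=D4 downbeat P8
bar 7: v0=C3 v1=C4 v2=E4 downbeat M3
  -> R5 @ bar 0 tick 0 v(0, 2): opens on M3
  -> R3 @ bar 1 tick 0 v(1, 2): C4 above B3
  -> R3 @ bar 1 tick 1 v(1, 2): C4 above B3
  -> R3 @ bar 1 tick 2 v(1, 2): C4 above B3
  -> R3 @ bar 1 tick 3 v(1, 2): C4 above B3
  -> R4 @ bar 2 tick 0 v(0, 2): C3/B3 M7 untreated
  -> R2 @ bar 3 tick 0 v(0, 1): C3/E3 M3 -> D3/A3 P5 similar
  -> R2 @ bar 6 tick 0 v(0, 2): C3/G3 P5 -> D3/D4 P8 similar
  -> R8 @ bar 6 tick 0 v(0, 2): penult P8 not 3rd/6th
  -> R6 @ bar 7 tick 3 v(0, 2): closes on M3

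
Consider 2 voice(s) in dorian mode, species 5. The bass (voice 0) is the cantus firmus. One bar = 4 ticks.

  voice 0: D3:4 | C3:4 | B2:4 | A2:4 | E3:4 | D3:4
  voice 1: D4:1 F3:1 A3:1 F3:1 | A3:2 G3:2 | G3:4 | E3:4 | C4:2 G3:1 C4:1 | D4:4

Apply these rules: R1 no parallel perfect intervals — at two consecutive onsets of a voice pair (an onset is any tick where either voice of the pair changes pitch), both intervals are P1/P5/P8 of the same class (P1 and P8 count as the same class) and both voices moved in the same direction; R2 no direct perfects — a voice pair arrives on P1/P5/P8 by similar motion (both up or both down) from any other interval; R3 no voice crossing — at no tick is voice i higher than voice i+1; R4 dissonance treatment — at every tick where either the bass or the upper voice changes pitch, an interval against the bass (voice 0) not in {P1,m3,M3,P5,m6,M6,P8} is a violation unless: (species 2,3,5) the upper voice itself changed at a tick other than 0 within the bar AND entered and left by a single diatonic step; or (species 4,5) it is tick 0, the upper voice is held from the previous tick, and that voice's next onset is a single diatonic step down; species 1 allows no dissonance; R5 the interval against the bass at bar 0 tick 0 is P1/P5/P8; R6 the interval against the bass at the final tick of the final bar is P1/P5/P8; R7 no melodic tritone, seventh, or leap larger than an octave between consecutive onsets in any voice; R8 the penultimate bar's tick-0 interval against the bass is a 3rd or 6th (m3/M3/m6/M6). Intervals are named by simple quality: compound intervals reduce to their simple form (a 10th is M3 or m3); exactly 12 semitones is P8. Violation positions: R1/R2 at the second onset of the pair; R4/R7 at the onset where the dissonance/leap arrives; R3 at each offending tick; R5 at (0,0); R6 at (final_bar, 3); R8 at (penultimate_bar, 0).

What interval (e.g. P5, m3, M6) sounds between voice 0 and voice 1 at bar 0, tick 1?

voice 0=D3 voice 1=F3 -> m3

m3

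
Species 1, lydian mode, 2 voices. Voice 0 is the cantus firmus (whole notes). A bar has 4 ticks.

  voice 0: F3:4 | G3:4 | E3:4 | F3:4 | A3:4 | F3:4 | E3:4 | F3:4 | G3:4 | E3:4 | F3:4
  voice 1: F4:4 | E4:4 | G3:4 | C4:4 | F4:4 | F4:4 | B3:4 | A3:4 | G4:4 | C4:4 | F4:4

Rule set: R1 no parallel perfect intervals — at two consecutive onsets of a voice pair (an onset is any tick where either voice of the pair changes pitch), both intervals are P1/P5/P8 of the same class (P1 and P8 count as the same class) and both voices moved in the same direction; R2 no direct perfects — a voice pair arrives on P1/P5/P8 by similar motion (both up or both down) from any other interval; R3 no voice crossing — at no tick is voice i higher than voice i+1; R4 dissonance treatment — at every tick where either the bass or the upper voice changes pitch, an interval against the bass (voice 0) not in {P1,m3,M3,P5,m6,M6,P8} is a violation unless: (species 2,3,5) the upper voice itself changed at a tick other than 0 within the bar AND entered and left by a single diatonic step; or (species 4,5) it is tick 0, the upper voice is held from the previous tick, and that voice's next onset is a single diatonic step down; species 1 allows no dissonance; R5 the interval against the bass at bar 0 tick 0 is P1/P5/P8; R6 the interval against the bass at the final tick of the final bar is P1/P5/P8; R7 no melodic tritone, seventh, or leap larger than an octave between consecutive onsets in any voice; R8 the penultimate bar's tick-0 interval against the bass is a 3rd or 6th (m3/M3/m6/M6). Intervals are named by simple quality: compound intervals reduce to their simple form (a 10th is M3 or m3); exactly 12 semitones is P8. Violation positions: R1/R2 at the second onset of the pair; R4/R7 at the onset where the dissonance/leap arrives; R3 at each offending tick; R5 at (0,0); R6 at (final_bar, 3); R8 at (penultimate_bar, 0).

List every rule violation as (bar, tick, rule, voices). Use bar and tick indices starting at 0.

(3, 0, R2, (0, 1))
(6, 0, R2, (0, 1))
(6, 0, R7, (1,))
(8, 0, R2, (0, 1))
(8, 0, R7, (1,))
(10, 0, R2, (0, 1))

bar 0: v0=F3 v1=F4 downbeat P8
bar 1: v0=G3 v1=E4 downbeat M6
bar 2: v0=E3 v1=G3 downbeat m3
bar 3: v0=F3 v1=C4 downbeat P5
bar 4: v0=A3 v1=F4 downbeat m6
bar 5: v0=F3 v1=F4 downbeat P8
bar 6: v0=E3 v1=B3 downbeat P5
bar 7: v0=F3 v1=A3 downbeat M3
bar 8: v0=G3 v1=G4 downbeat P8
bar 9: v0=E3 v1=C4 downbeat m6
bar 10: v0=F3 v1=F4 downbeat P8
  -> R2 @ bar 3 tick 0 v(0, 1): E3/G3 m3 -> F3/C4 P5 similar
  -> R2 @ bar 6 tick 0 v(0, 1): F3/F4 P8 -> E3/B3 P5 similar
  -> R7 @ bar 6 tick 0 v(1,): F4->B3 leap 6st
  -> R2 @ bar 8 tick 0 v(0, 1): F3/A3 M3 -> G3/G4 P8 similar
  -> R7 @ bar 8 tick 0 v(1,): A3->G4 leap 10st
  -> R2 @ bar 10 tick 0 v(0, 1): E3/C4 m6 -> F3/F4 P8 similar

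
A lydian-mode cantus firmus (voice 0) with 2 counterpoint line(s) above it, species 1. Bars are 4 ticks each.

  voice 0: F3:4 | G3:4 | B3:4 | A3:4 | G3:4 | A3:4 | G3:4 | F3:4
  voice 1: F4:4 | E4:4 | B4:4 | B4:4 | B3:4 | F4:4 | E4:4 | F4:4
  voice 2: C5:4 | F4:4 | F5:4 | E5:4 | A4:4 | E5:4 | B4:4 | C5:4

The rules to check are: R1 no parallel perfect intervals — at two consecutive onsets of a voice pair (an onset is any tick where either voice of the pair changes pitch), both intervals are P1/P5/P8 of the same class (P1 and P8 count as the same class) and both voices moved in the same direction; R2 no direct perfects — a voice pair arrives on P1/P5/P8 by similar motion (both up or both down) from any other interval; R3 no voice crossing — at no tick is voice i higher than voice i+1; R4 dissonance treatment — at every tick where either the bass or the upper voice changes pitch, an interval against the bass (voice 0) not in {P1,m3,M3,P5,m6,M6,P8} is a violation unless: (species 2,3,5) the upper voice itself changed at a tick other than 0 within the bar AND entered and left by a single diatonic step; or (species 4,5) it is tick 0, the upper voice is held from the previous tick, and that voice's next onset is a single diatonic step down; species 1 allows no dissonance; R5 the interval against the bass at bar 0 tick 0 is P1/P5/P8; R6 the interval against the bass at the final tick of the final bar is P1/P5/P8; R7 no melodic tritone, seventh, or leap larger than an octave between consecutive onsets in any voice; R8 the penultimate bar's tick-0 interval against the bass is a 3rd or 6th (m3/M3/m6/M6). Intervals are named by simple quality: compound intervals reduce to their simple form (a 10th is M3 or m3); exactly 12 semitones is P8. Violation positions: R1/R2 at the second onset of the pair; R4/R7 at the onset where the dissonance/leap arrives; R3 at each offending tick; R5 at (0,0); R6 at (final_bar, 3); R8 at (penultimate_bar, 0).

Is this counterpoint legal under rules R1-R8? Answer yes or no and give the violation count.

No (10 violations)

bar 0: v0=F3 v1=F4 v2=C5 (P5)
bar 1: v0=G3 v1=E4 v2=F4 (m7)
bar 2: v0=B3 v1=B4 v2=F5 (TT)
bar 3: v0=A3 v1=B4 v2=E5 (P5)
bar 4: v0=G3 v1=B3 v2=A4 (M2)
bar 5: v0=A3 v1=F4 v2=E5 (P5)
bar 6: v0=G3 v1=E4 v2=B4 (M3)
bar 7: v0=F3 v1=F4 v2=C5 (P5)
  R4 @ bar1.0: G3/F4 m7 untreated
  R2 @ bar2.0: G3/E4 M6 -> B3/B4 P8 similar
  R4 @ bar2.0: B3/F5 TT untreated
  R2 @ bar3.0: B3/F5 TT -> A3/E5 P5 similar
  R4 @ bar3.0: A3/B4 M2 untreated
  R4 @ bar4.0: G3/A4 M2 untreated
  R2 @ bar5.0: G3/A4 M2 -> A3/E5 P5 similar
  R7 @ bar5.0: B3->F4 leap 6st
  R2 @ bar6.0: F4/E5 M7 -> E4/B4 P5 similar
  R1 @ bar7.0: E4/B4 P5 -> F4/C5 P5 similar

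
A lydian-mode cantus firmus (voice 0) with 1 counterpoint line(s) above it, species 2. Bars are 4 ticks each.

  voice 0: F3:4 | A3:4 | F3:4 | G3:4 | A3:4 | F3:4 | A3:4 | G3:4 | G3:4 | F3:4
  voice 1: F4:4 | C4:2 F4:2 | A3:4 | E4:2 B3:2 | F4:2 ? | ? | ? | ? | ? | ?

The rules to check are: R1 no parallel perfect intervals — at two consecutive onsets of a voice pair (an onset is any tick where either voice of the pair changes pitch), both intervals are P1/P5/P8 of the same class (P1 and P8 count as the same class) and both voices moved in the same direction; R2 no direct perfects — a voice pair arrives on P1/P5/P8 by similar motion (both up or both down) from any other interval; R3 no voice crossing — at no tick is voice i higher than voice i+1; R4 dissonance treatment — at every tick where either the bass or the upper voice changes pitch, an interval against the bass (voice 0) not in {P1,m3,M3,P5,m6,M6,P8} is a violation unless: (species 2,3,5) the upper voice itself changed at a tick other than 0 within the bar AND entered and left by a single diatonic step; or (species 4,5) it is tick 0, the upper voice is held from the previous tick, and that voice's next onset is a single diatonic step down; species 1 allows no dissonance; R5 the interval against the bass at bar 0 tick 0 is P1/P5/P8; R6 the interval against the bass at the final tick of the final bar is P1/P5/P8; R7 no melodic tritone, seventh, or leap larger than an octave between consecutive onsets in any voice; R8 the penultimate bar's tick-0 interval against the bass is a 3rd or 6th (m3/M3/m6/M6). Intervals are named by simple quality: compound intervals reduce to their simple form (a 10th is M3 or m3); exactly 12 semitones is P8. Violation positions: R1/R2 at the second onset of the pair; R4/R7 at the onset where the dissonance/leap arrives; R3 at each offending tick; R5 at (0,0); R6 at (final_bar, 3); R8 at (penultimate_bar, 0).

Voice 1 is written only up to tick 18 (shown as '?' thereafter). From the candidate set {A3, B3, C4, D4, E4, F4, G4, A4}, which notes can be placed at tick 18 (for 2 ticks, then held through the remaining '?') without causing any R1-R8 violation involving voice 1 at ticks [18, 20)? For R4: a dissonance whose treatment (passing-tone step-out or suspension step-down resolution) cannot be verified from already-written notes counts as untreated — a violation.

A3: legal
B3: violates R4,R7
C4: legal
D4: violates R4
E4: legal
F4: legal
G4: violates R4
A4: legal

{A3, A4, C4, E4, F4}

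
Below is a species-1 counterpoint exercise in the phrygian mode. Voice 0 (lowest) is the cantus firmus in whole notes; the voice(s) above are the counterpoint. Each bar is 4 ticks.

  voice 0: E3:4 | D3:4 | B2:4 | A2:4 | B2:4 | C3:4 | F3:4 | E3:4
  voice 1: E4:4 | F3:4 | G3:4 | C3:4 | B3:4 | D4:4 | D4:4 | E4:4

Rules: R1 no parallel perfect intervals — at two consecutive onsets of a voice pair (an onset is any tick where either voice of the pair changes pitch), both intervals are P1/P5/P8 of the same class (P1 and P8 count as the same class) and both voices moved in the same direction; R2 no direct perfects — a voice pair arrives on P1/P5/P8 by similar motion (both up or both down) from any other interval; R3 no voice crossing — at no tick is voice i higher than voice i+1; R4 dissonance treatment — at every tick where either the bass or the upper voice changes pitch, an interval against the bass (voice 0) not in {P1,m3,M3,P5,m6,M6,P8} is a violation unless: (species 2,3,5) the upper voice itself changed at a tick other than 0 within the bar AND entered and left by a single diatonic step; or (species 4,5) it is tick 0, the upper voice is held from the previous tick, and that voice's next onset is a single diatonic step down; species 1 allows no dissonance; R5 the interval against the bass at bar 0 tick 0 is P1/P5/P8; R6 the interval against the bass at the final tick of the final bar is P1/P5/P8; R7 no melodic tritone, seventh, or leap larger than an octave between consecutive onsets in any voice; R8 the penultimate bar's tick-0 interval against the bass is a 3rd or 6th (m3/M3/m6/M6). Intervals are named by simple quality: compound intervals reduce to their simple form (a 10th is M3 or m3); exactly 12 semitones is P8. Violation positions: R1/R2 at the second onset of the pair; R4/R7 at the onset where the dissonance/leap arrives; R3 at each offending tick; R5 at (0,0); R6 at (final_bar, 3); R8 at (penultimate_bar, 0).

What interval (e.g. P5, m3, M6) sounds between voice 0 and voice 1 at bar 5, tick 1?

voice 0=C3 voice 1=D4 -> M2

M2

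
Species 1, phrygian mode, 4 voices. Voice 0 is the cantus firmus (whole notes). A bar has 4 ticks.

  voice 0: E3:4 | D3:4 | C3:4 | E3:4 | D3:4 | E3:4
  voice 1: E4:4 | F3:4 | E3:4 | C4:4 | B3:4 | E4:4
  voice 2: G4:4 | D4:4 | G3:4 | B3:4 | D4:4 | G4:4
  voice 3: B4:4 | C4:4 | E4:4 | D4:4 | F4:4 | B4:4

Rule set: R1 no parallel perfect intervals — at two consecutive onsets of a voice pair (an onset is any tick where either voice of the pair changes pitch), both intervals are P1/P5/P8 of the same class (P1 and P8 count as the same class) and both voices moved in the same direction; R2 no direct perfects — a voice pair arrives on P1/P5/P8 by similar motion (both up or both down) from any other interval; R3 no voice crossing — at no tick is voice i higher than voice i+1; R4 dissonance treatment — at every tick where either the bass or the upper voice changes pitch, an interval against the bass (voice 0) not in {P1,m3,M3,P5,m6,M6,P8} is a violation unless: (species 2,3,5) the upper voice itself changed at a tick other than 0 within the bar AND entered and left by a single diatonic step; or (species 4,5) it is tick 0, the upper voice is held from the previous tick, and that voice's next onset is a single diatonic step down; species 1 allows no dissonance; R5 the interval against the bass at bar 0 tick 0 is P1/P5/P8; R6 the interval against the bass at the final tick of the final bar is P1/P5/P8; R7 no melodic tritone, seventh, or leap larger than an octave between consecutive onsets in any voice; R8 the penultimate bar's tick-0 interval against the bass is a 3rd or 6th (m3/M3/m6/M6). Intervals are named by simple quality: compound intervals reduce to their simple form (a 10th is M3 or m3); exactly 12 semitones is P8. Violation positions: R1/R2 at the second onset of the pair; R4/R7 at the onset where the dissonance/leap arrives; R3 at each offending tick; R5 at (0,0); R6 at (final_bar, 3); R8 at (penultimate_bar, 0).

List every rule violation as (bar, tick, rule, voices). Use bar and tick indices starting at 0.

bar 0: v0=E3 v1=E4 v2=G4 v3=B4 downbeat P5
bar 1: v0=D3 v1=F3 v2=D4 v3=C4 downbeat m7
bar 2: v0=C3 v1=E3 v2=G3 v3=E4 downbeat M3
bar 3: v0=E3 v1=C4 v2=B3 v3=D4 downbeat m7
bar 4: v0=D3 v1=B3 v2=D4 v3=F4 downbeat m3
bar 5: v0=E3 v1=E4 v2=G4 v3=B4 downbeat P5
  -> R5 @ bar 0 tick 0 v(0, 2): opens on m3
  -> R1 @ bar 1 tick 0 v(1, 3): E4/B4 P5 -> F3/C4 P5 similar
  -> R2 @ bar 1 tick 0 v(0, 2): E3/G4 m3 -> D3/D4 P8 similar
  -> R3 @ bar 1 tick 0 v(2, 3): D4 above C4
  -> R4 @ bar 1 tick 0 v(0, 3): D3/C4 m7 untreated
  -> R7 @ bar 1 tick 0 v(1,): E4->F3 leap 11st
  -> R7 @ bar 1 tick 0 v(3,): B4->C4 leap 11st
  -> R3 @ bar 1 tick 1 v(2, 3): D4 above C4
  -> R3 @ bar 1 tick 2 v(2, 3): D4 above C4
  -> R3 @ bar 1 tick 3 v(2, 3): D4 above C4
  -> R2 @ bar 2 tick 0 v(0, 2): D3/D4 P8 -> C3/G3 P5 similar
  -> R1 @ bar 3 tick 0 v(0, 2): C3/G3 P5 -> E3/B3 P5 similar
  -> R3 @ bar 3 tick 0 v(1, 2): C4 above B3
  -> R4 @ bar 3 tick 0 v(0, 3): E3/D4 m7 untreated
  -> R3 @ bar 3 tick 1 v(1, 2): C4 above B3
  -> R3 @ bar 3 tick 2 v(1, 2): C4 above B3
  -> R3 @ bar 3 tick 3 v(1, 2): C4 above B3
  -> R8 @ bar 4 tick 0 v(0, 2): penult P8 not 3rd/6th
  -> R2 @ bar 5 tick 0 v(0, 1): D3/B3 M6 -> E3/E4 P8 similar
  -> R2 @ bar 5 tick 0 v(0, 3): D3/F4 m3 -> E3/B4 P5 similar
  -> R2 @ bar 5 tick 0 v(1, 3): B3/F4 TT -> E4/B4 P5 similar
  -> R7 @ bar 5 tick 0 v(3,): F4->B4 leap 6st
  -> R6 @ bar 5 tick 3 v(0, 2): closes on m3

(0, 0, R5, (0, 2))
(1, 0, R1, (1, 3))
(1, 0, R2, (0, 2))
(1, 0, R3, (2, 3))
(1, 0, R4, (0, 3))
(1, 0, R7, (1,))
(1, 0, R7, (3,))
(1, 1, R3, (2, 3))
(1, 2, R3, (2, 3))
(1, 3, R3, (2, 3))
(2, 0, R2, (0, 2))
(3, 0, R1, (0, 2))
(3, 0, R3, (1, 2))
(3, 0, R4, (0, 3))
(3, 1, R3, (1, 2))
(3, 2, R3, (1, 2))
(3, 3, R3, (1, 2))
(4, 0, R8, (0, 2))
(5, 0, R2, (0, 1))
(5, 0, R2, (0, 3))
(5, 0, R2, (1, 3))
(5, 0, R7, (3,))
(5, 3, R6, (0, 2))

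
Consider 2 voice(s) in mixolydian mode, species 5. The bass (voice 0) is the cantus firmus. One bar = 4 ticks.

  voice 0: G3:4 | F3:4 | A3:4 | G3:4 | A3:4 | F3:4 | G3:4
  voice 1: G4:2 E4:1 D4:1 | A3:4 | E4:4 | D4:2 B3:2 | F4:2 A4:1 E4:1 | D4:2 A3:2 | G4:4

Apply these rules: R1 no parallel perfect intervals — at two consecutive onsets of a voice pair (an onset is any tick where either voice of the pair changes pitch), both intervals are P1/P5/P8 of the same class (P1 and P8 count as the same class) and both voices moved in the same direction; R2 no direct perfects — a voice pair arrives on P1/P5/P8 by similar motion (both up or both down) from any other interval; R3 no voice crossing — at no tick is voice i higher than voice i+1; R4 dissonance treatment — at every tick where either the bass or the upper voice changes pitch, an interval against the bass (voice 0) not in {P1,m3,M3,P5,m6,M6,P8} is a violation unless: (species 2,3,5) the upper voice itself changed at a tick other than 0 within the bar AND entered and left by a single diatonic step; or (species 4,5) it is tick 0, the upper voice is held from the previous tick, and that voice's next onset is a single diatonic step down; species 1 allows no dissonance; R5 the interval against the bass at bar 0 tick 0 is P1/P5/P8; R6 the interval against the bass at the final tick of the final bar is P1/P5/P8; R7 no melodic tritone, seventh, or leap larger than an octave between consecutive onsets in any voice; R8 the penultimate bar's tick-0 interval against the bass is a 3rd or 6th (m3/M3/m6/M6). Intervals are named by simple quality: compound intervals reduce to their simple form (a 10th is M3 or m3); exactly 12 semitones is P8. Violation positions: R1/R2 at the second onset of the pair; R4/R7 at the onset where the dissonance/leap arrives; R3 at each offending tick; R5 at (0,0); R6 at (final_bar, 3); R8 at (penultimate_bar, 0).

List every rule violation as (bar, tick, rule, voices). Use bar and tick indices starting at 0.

(2, 0, R2, (0, 1))
(3, 0, R1, (0, 1))
(4, 0, R7, (1,))
(6, 0, R2, (0, 1))
(6, 0, R7, (1,))

bar 0: v0=G3 v1=G4 downbeat P8
bar 1: v0=F3 v1=A3 downbeat M3
bar 2: v0=A3 v1=E4 downbeat P5
bar 3: v0=G3 v1=D4 downbeat P5
bar 4: v0=A3 v1=F4 downbeat m6
bar 5: v0=F3 v1=D4 downbeat M6
bar 6: v0=G3 v1=G4 downbeat P8
  -> R2 @ bar 2 tick 0 v(0, 1): F3/A3 M3 -> A3/E4 P5 similar
  -> R1 @ bar 3 tick 0 v(0, 1): A3/E4 P5 -> G3/D4 P5 similar
  -> R7 @ bar 4 tick 0 v(1,): B3->F4 leap 6st
  -> R2 @ bar 6 tick 0 v(0, 1): F3/A3 M3 -> G3/G4 P8 similar
  -> R7 @ bar 6 tick 0 v(1,): A3->G4 leap 10st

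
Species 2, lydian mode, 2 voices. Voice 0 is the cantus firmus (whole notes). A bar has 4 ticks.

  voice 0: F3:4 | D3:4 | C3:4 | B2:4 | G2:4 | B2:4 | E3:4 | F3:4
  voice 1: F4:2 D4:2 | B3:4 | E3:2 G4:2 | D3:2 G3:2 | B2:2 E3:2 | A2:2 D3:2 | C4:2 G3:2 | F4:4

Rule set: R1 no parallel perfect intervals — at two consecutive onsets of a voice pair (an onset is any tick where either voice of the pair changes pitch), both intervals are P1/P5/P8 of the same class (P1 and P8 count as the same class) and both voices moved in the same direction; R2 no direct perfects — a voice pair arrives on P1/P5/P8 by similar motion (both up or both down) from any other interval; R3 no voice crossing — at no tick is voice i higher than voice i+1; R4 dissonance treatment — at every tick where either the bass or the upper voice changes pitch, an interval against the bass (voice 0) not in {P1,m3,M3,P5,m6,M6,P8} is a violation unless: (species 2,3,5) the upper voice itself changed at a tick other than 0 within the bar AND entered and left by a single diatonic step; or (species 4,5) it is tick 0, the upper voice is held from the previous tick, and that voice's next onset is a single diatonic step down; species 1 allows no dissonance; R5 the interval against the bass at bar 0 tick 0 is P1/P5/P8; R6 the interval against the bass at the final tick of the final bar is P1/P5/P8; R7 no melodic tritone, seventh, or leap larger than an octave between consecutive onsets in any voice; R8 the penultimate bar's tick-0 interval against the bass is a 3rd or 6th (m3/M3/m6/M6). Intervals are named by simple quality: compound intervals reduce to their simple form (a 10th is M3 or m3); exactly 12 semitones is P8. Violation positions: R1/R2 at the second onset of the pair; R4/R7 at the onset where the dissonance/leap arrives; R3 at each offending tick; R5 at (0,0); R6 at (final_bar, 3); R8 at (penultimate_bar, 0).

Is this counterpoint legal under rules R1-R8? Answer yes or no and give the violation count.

No (8 violations)

bar 0: v0=F3 v1=F4 (P8)
bar 1: v0=D3 v1=B3 (M6)
bar 2: v0=C3 v1=E3 (M3)
bar 3: v0=B2 v1=D3 (m3)
bar 4: v0=G2 v1=B2 (M3)
bar 5: v0=B2 v1=A2 (M2)
bar 6: v0=E3 v1=C4 (m6)
bar 7: v0=F3 v1=F4 (P8)
  R7 @ bar2.2: E3->G4 leap 15st
  R7 @ bar3.0: G4->D3 leap 17st
  R3 @ bar5.0: B2 above A2
  R4 @ bar5.0: B2/A2 M2 untreated
  R3 @ bar5.1: B2 above A2
  R7 @ bar6.0: D3->C4 leap 10st
  R2 @ bar7.0: E3/G3 m3 -> F3/F4 P8 similar
  R7 @ bar7.0: G3->F4 leap 10st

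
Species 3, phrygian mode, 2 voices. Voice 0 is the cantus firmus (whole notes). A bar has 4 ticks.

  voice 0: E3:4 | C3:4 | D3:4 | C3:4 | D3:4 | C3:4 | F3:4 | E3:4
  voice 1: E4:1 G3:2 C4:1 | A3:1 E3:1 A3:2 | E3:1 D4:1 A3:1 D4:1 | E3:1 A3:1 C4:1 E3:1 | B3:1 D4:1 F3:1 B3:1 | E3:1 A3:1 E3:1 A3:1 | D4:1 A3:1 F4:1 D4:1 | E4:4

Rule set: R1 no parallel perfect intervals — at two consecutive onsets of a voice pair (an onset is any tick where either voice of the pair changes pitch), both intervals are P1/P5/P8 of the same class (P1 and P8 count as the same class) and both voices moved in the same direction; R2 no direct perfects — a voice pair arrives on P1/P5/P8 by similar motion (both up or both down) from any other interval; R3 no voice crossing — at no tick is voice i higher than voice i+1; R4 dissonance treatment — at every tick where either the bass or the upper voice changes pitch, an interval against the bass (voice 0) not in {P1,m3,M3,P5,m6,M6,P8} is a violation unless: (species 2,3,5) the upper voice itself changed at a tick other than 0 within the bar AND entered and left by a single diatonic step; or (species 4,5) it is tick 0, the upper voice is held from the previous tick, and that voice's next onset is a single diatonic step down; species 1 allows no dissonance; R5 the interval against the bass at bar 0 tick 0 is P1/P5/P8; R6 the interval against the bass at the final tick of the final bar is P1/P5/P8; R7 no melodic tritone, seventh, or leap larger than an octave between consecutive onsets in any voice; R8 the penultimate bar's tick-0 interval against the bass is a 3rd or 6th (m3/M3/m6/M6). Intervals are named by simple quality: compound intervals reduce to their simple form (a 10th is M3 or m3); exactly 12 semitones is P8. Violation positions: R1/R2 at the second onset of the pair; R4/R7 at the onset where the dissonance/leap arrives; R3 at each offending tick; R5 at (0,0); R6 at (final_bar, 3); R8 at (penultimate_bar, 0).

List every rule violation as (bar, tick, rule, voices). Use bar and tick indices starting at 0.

(2, 0, R4, (0, 1))
(2, 1, R7, (1,))
(3, 0, R7, (1,))
(4, 3, R7, (1,))

bar 0: v0=E3 v1=E4 downbeat P8
bar 1: v0=C3 v1=A3 downbeat M6
bar 2: v0=D3 v1=E3 downbeat M2
bar 3: v0=C3 v1=E3 downbeat M3
bar 4: v0=D3 v1=B3 downbeat M6
bar 5: v0=C3 v1=E3 downbeat M3
bar 6: v0=F3 v1=D4 downbeat M6
bar 7: v0=E3 v1=E4 downbeat P8
  -> R4 @ bar 2 tick 0 v(0, 1): D3/E3 M2 untreated
  -> R7 @ bar 2 tick 1 v(1,): E3->D4 leap 10st
  -> R7 @ bar 3 tick 0 v(1,): D4->E3 leap 10st
  -> R7 @ bar 4 tick 3 v(1,): F3->B3 leap 6st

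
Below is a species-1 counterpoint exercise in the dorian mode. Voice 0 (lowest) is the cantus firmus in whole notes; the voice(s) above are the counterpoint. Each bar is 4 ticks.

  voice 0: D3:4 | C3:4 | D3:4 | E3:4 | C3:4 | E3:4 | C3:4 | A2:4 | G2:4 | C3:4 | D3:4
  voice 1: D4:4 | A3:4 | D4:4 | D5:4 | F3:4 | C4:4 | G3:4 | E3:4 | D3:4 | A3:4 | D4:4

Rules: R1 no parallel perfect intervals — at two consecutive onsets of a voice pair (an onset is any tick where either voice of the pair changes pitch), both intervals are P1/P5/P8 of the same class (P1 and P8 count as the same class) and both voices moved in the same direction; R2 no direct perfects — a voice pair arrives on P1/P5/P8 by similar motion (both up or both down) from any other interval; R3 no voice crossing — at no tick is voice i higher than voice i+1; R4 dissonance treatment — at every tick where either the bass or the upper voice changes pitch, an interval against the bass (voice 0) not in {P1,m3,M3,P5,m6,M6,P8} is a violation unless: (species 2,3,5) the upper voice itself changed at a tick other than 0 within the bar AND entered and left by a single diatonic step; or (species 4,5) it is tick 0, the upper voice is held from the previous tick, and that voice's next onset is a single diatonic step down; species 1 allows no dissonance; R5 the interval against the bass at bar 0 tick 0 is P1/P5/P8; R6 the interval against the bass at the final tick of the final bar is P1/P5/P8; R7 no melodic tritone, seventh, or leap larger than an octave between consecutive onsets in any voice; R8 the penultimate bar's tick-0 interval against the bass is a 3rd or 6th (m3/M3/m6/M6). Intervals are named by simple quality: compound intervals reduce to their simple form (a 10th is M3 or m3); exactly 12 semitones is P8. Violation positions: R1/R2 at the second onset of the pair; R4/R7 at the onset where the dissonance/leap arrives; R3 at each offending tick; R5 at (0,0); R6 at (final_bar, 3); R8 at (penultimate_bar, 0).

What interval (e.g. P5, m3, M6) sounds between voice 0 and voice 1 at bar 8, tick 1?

P5

voice 0=G2 voice 1=D3 -> P5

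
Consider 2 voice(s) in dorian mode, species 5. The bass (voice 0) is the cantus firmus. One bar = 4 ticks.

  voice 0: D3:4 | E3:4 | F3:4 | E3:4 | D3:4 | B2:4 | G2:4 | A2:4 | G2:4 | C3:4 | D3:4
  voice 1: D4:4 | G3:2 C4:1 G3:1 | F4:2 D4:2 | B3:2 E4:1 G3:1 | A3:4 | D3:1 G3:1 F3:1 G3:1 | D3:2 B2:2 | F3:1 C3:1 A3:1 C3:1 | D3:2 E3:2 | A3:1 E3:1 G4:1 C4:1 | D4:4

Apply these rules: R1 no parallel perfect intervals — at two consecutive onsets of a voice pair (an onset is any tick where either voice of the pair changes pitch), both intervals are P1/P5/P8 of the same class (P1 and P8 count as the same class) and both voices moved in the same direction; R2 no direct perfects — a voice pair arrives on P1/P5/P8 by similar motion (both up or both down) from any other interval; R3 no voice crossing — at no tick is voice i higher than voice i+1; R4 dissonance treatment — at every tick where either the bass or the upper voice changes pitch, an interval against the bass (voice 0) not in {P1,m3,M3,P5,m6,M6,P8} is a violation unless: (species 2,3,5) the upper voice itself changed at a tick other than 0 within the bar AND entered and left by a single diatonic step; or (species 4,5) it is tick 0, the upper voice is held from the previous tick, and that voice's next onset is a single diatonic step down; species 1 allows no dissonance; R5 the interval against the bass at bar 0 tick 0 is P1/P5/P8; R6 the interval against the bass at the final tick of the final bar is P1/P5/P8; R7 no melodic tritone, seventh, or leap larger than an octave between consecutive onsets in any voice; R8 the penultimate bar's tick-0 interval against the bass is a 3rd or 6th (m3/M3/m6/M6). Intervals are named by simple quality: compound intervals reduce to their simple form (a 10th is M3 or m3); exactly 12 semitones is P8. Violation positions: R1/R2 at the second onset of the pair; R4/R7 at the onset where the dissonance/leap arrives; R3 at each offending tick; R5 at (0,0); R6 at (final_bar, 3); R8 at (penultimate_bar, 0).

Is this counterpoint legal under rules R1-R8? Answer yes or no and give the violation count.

bar 0: v0=D3 v1=D4 (P8)
bar 1: v0=E3 v1=G3 (m3)
bar 2: v0=F3 v1=F4 (P8)
bar 3: v0=E3 v1=B3 (P5)
bar 4: v0=D3 v1=A3 (P5)
bar 5: v0=B2 v1=D3 (m3)
bar 6: v0=G2 v1=D3 (P5)
bar 7: v0=A2 v1=F3 (m6)
bar 8: v0=G2 v1=D3 (P5)
bar 9: v0=C3 v1=A3 (M6)
bar 10: v0=D3 v1=D4 (P8)
  R2 @ bar2.0: E3/G3 m3 -> F3/F4 P8 similar
  R7 @ bar2.0: G3->F4 leap 10st
  R2 @ bar3.0: F3/D4 M6 -> E3/B3 P5 similar
  R2 @ bar6.0: B2/G3 m6 -> G2/D3 P5 similar
  R7 @ bar7.0: B2->F3 leap 6st
  R7 @ bar9.2: E3->G4 leap 15st
  R1 @ bar10.0: C3/C4 P8 -> D3/D4 P8 similar

No (7 violations)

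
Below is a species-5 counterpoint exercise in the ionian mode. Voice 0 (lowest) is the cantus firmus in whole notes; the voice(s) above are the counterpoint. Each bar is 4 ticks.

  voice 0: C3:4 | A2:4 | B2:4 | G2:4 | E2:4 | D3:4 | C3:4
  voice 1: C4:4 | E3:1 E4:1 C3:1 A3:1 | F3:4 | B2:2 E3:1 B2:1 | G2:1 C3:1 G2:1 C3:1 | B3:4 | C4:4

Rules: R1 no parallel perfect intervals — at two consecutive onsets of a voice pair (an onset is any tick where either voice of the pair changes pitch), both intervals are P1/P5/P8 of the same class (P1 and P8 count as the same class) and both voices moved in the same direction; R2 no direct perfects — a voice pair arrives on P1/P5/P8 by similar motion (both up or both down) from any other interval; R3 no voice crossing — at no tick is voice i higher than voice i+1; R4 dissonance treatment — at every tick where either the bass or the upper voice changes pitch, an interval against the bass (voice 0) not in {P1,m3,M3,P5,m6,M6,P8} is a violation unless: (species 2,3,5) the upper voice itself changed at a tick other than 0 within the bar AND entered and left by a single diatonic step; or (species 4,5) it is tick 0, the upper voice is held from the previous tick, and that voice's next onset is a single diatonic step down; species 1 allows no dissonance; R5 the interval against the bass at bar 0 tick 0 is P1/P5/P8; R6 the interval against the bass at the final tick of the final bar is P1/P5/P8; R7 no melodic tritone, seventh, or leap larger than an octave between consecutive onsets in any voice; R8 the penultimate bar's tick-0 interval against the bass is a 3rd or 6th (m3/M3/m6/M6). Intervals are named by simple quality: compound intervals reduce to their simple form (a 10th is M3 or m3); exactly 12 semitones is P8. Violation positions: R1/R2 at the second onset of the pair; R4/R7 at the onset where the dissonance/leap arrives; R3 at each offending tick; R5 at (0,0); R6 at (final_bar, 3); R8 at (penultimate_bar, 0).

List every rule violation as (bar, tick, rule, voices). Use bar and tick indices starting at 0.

bar 0: v0=C3 v1=C4 downbeat P8
bar 1: v0=A2 v1=E3 downbeat P5
bar 2: v0=B2 v1=F3 downbeat TT
bar 3: v0=G2 v1=B2 downbeat M3
bar 4: v0=E2 v1=G2 downbeat m3
bar 5: v0=D3 v1=B3 downbeat M6
bar 6: v0=C3 v1=C4 downbeat P8
  -> R2 @ bar 1 tick 0 v(0, 1): C3/C4 P8 -> A2/E3 P5 similar
  -> R7 @ bar 1 tick 2 v(1,): E4->C3 leap 16st
  -> R4 @ bar 2 tick 0 v(0, 1): B2/F3 TT untreated
  -> R7 @ bar 3 tick 0 v(1,): F3->B2 leap 6st
  -> R7 @ bar 5 tick 0 v(0,): E2->D3 leap 10st
  -> R7 @ bar 5 tick 0 v(1,): C3->B3 leap 11st

(1, 0, R2, (0, 1))
(1, 2, R7, (1,))
(2, 0, R4, (0, 1))
(3, 0, R7, (1,))
(5, 0, R7, (0,))
(5, 0, R7, (1,))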